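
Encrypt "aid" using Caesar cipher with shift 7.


Word: "aid"
Shift: 7
Each letter → (letter + shift) mod 26:
  'a' (0) + 7 = 7 → 'h'
  'i' (8) + 7 = 15 → 'p'
  'd' (3) + 7 = 10 → 'k'
Result = "hpk"


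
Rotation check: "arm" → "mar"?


Word: "arm", Candidate: "mar"
Method: check if candidate is substring of word+word
"armarm" contains "mar"? Yes
Is rotation = Yes


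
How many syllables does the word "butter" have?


Word: "butter"
Syllable breakdown: but / ter
Counting: 2 parts
= 2 syllables


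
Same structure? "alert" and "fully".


Pattern of "alert": [0, 1, 2, 3, 4]
Pattern of "fully": [0, 1, 2, 2, 3]
Patterns do not match
Same pattern = No


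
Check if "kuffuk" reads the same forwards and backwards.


Word: "kuffuk"
Reversed: "kuffuk"
Forward == Backward? kuffuk == kuffuk
Palindrome = Yes


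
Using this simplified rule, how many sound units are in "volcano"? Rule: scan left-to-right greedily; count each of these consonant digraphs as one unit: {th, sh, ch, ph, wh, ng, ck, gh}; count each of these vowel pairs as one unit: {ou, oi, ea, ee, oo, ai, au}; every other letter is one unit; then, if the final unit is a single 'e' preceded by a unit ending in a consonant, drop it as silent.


Word: "volcano" (7 letters)
Left-to-right scan:
  1. 'v' (letter)
  2. 'o' (letter)
  3. 'l' (letter)
  4. 'c' (letter)
  5. 'a' (letter)
  6. 'n' (letter)
  7. 'o' (letter)
Units from scan: 7
Sound units = 7 units


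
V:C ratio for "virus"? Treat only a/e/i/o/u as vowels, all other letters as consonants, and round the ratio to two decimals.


Word: "virus"
Vowels (a,e,i,o,u): 2
Consonants: 3
Ratio = 2/3
= 0.67


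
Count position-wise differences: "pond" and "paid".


Comparing character by character (same length = 4):
  Pos 0: 'p' vs 'p' =
  Pos 1: 'o' vs 'a' !=
  Pos 2: 'n' vs 'i' !=
  Pos 3: 'd' vs 'd' =
Hamming distance = 2


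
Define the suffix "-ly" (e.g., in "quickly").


Suffix: -ly
As in: quickly -> quick + -ly
Meaning = in a manner


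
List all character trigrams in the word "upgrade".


Word: "upgrade" (length 7)
Number of trigrams = 7 - 3 + 1 = 5
  Position 0: "upg"
  Position 1: "pgr"
  Position 2: "gra"
  Position 3: "rad"
  Position 4: "ade"
Trigrams = "upg", "pgr", "gra", "rad", "ade"


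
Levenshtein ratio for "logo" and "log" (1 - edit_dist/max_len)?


Word 1: "logo" (length 4)
Word 2: "log" (length 3)
One optimal edit sequence:
  1. keep 'l'
  2. keep 'o'
  3. keep 'g'
  4. delete 'o'  (+1)
Edit distance = 1
Max length = max(4, 3) = 4
Similarity = 1 - 1/4
= 0.7500


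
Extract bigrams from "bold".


Word: "bold" (length 4)
Number of bigrams = 4 - 2 + 1 = 3
  Position 0: "bo"
  Position 1: "ol"
  Position 2: "ld"
Bigrams = "bo", "ol", "ld"


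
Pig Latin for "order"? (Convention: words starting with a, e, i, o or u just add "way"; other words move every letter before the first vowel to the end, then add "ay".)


Word: "order"
Starts with vowel → add 'way'
Pig Latin = "orderway"


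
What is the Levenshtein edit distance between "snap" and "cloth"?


Word 1: "snap" (length 4)
Word 2: "cloth" (length 5)
One optimal edit sequence (insert/delete/substitute each cost 1):
  1. insert 'c'  (+1)
  2. substitute 's' -> 'l'  (+1)
  3. substitute 'n' -> 'o'  (+1)
  4. substitute 'a' -> 't'  (+1)
  5. substitute 'p' -> 'h'  (+1)
Total edit operations: 5
Edit distance = 5


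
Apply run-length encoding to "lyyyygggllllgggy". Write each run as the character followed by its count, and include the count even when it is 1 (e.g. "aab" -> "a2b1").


String: "lyyyygggllllgggy"
Scanning for consecutive runs:
  'l' x 1
  'y' x 4
  'g' x 3
  'l' x 4
  'g' x 3
  'y' x 1
RLE = "l1y4g3l4g3y1"


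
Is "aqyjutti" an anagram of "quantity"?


Word 1: "quantity" → sorted: ainqttuy
Word 2: "aqyjutti" → sorted: aijqttuy
Same letters? ainqttuy != aijqttuy
Anagram = No


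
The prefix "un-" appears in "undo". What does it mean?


Prefix: un-
Example: undo = un- + do
Meaning = not / reverse


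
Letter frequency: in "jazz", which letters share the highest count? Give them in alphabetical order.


Word: "jazz"
Letter counts:
  'a': 1
  'j': 1
  'z': 2
Maximum count = 2
Most frequent = 'z' (2 times each)


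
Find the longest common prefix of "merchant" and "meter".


Word 1: "merchant"
Word 2: "meter"
Comparing from start:
  Pos 0: 'm' == 'm'
  Pos 1: 'e' == 'e'
  Pos 2: 'r' != 't' (stop)
LCP = "me" (length 2)


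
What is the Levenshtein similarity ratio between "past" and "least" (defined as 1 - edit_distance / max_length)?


Word 1: "past" (length 4)
Word 2: "least" (length 5)
One optimal edit sequence:
  1. insert 'l'  (+1)
  2. substitute 'p' -> 'e'  (+1)
  3. keep 'a'
  4. keep 's'
  5. keep 't'
Edit distance = 2
Max length = max(4, 5) = 5
Similarity = 1 - 2/5
= 0.6000


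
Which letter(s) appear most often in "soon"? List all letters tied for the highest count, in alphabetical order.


Word: "soon"
Letter counts:
  'n': 1
  'o': 2
  's': 1
Maximum count = 2
Most frequent = 'o' (2 times each)


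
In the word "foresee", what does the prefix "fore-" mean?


Prefix: fore-
Example: foresee = fore- + see
Meaning = before


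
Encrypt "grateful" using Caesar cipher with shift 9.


Word: "grateful"
Shift: 9
Each letter → (letter + shift) mod 26:
  'g' (6) + 9 = 15 → 'p'
  'r' (17) + 9 = 0 → 'a'
  'a' (0) + 9 = 9 → 'j'
  't' (19) + 9 = 2 → 'c'
  'e' (4) + 9 = 13 → 'n'
  'f' (5) + 9 = 14 → 'o'
  'u' (20) + 9 = 3 → 'd'
  'l' (11) + 9 = 20 → 'u'
Result = "pajcnodu"


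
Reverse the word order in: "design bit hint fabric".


Original: "design bit hint fabric"
Words (1..n): design | bit | hint | fabric
Reversed (n..1): fabric | hint | bit | design
Result = "fabric hint bit design"


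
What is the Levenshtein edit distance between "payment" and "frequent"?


Word 1: "payment" (length 7)
Word 2: "frequent" (length 8)
One optimal edit sequence (insert/delete/substitute each cost 1):
  1. insert 'f'  (+1)
  2. substitute 'p' -> 'r'  (+1)
  3. substitute 'a' -> 'e'  (+1)
  4. substitute 'y' -> 'q'  (+1)
  5. substitute 'm' -> 'u'  (+1)
  6. keep 'e'
  7. keep 'n'
  8. keep 't'
Total edit operations: 5
Edit distance = 5


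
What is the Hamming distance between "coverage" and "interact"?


Comparing character by character (same length = 8):
  Pos 0: 'c' vs 'i' !=
  Pos 1: 'o' vs 'n' !=
  Pos 2: 'v' vs 't' !=
  Pos 3: 'e' vs 'e' =
  Pos 4: 'r' vs 'r' =
  Pos 5: 'a' vs 'a' =
  Pos 6: 'g' vs 'c' !=
  Pos 7: 'e' vs 't' !=
Hamming distance = 5


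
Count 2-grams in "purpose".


Word: "purpose" (length 7)
Number of 2-grams = length - 2 + 1 = 7 - 2 + 1
= 6


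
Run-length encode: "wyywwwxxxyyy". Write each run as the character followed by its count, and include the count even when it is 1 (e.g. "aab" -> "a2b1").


String: "wyywwwxxxyyy"
Scanning for consecutive runs:
  'w' x 1
  'y' x 2
  'w' x 3
  'x' x 3
  'y' x 3
RLE = "w1y2w3x3y3"


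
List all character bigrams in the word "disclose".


Word: "disclose" (length 8)
Number of bigrams = 8 - 2 + 1 = 7
  Position 0: "di"
  Position 1: "is"
  Position 2: "sc"
  Position 3: "cl"
  Position 4: "lo"
  Position 5: "os"
  Position 6: "se"
Bigrams = "di", "is", "sc", "cl", "lo", "os", "se"


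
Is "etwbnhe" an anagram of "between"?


Word 1: "between" → sorted: beeentw
Word 2: "etwbnhe" → sorted: beehntw
Same letters? beeentw != beehntw
Anagram = No


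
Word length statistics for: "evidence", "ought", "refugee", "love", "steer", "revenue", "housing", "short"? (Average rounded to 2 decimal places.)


Lengths: "evidence"=8, "ought"=5, "refugee"=7, "love"=4, "steer"=5, "revenue"=7, "housing"=7, "short"=5
Sum = 48, Count = 8
Average = 48/8 = 6.00
= avg=6.00, min=4, max=8


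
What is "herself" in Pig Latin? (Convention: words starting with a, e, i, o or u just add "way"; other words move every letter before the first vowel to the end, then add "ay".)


Word: "herself"
Starts with consonant(s) → move to end, add 'ay'
Consonant cluster: "h"
Pig Latin = "erselfhay"


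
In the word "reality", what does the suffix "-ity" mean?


Suffix: -ity
Example: reality = real + -ity
Meaning = quality of


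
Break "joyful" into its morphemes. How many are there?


Word: "joyful"
Morphemes: joy + -ful
Each morpheme carries meaning
= 2 morphemes


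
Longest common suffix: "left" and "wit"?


Word 1: "left"
Word 2: "wit"
Comparing from end:
  Pos -1: 't' == 't'
  Pos -2: 'f' != 'i' (stop)
LCS = "t" (length 1)


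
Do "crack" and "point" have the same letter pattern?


Pattern of "crack": [0, 1, 2, 0, 3]
Pattern of "point": [0, 1, 2, 3, 4]
Patterns do not match
Same pattern = No


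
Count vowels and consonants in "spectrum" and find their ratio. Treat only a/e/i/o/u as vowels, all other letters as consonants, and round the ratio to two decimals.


Word: "spectrum"
Vowels (a,e,i,o,u): 2
Consonants: 6
Ratio = 2/6
= 0.33


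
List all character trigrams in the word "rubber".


Word: "rubber" (length 6)
Number of trigrams = 6 - 3 + 1 = 4
  Position 0: "rub"
  Position 1: "ubb"
  Position 2: "bbe"
  Position 3: "ber"
Trigrams = "rub", "ubb", "bbe", "ber"


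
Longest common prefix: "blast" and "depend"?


Word 1: "blast"
Word 2: "depend"
Comparing from start:
  Pos 0: 'b' != 'd' (stop)
LCP = "" (length 0)


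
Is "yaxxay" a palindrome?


Word: "yaxxay"
Reversed: "yaxxay"
Forward == Backward? yaxxay == yaxxay
Palindrome = Yes


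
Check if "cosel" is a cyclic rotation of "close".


Word: "close", Candidate: "cosel"
Method: check if candidate is substring of word+word
"closeclose" contains "cosel"? No
Is rotation = No


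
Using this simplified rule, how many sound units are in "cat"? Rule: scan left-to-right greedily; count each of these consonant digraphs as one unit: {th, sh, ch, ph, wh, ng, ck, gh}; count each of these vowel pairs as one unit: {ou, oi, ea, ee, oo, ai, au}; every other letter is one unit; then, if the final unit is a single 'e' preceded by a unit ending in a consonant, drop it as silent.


Word: "cat" (3 letters)
Left-to-right scan:
  (1) 'c' (letter)
  (2) 'a' (letter)
  (3) 't' (letter)
Units from scan: 3
Sound units = 3 units


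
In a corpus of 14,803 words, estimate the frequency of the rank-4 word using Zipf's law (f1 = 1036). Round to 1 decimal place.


Zipf's law: f(r) = f(1) / r
f(1) = 1036
f(4) = 1036 / 4
= 259.0 occurrences


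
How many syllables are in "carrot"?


Word: "carrot"
Syllable breakdown: car · rot
Counting: 2 parts
= 2 syllables


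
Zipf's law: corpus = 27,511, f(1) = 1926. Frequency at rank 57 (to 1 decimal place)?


Zipf's law: f(r) = f(1) / r
f(1) = 1926
f(57) = 1926 / 57
= 33.8 occurrences


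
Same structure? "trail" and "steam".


Pattern of "trail": [0, 1, 2, 3, 4]
Pattern of "steam": [0, 1, 2, 3, 4]
Patterns match
Same pattern = Yes


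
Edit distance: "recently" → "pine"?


Word 1: "recently" (length 8)
Word 2: "pine" (length 4)
One optimal edit sequence (insert/delete/substitute each cost 1):
  1. delete 'r'  (+1)
  2. delete 'e'  (+1)
  3. substitute 'c' -> 'p'  (+1)
  4. substitute 'e' -> 'i'  (+1)
  5. keep 'n'
  6. delete 't'  (+1)
  7. delete 'l'  (+1)
  8. substitute 'y' -> 'e'  (+1)
Total edit operations: 7
Edit distance = 7


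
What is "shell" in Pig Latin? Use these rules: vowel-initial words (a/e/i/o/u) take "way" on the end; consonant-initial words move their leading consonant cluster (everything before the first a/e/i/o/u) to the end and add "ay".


Word: "shell"
Starts with consonant(s) → move to end, add 'ay'
Consonant cluster: "sh"
Pig Latin = "ellshay"


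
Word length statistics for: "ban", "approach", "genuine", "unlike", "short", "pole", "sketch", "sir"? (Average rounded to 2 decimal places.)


Lengths: "ban"=3, "approach"=8, "genuine"=7, "unlike"=6, "short"=5, "pole"=4, "sketch"=6, "sir"=3
Sum = 42, Count = 8
Average = 42/8 = 5.25
= avg=5.25, min=3, max=8


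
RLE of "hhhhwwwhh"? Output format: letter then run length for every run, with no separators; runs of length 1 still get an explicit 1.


String: "hhhhwwwhh"
Scanning for consecutive runs:
  'h' x 4
  'w' x 3
  'h' x 2
RLE = "h4w3h2"


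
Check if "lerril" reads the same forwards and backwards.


Word: "lerril"
Reversed: "lirrel"
Forward == Backward? lerril != lirrel
Palindrome = No


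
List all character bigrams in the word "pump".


Word: "pump" (length 4)
Number of bigrams = 4 - 2 + 1 = 3
  Position 0: "pu"
  Position 1: "um"
  Position 2: "mp"
Bigrams = "pu", "um", "mp"


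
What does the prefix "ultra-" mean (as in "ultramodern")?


Prefix: ultra-
As in: ultramodern -> ultra- + modern
Meaning = beyond


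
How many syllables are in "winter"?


Word: "winter"
Syllable breakdown: win · ter
Counting: 2 parts
= 2 syllables


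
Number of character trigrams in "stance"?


Word: "stance" (length 6)
Number of 3-grams = length - 3 + 1 = 6 - 3 + 1
= 4


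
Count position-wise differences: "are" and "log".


Comparing character by character (same length = 3):
  Pos 0: 'a' vs 'l' !=
  Pos 1: 'r' vs 'o' !=
  Pos 2: 'e' vs 'g' !=
Hamming distance = 3


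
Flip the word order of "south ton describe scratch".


Original: "south ton describe scratch"
Words (1..n): south | ton | describe | scratch
Reversed (n..1): scratch | describe | ton | south
Result = "scratch describe ton south"


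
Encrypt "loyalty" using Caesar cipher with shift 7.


Word: "loyalty"
Shift: 7
Each letter → (letter + shift) mod 26:
  'l' (11) + 7 = 18 → 's'
  'o' (14) + 7 = 21 → 'v'
  'y' (24) + 7 = 5 → 'f'
  'a' (0) + 7 = 7 → 'h'
  'l' (11) + 7 = 18 → 's'
  't' (19) + 7 = 0 → 'a'
  'y' (24) + 7 = 5 → 'f'
Result = "svfhsaf"


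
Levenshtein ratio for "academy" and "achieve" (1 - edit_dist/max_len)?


Word 1: "academy" (length 7)
Word 2: "achieve" (length 7)
One optimal edit sequence:
  1. keep 'a'
  2. keep 'c'
  3. substitute 'a' -> 'h'  (+1)
  4. substitute 'd' -> 'i'  (+1)
  5. keep 'e'
  6. substitute 'm' -> 'v'  (+1)
  7. substitute 'y' -> 'e'  (+1)
Edit distance = 4
Max length = max(7, 7) = 7
Similarity = 1 - 4/7
= 0.4286


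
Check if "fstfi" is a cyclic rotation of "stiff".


Word: "stiff", Candidate: "fstfi"
Method: check if candidate is substring of word+word
"stiffstiff" contains "fstfi"? No
Is rotation = No


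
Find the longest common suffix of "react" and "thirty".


Word 1: "react"
Word 2: "thirty"
Comparing from end:
  Pos -1: 't' != 'y' (stop)
LCS = "" (length 0)


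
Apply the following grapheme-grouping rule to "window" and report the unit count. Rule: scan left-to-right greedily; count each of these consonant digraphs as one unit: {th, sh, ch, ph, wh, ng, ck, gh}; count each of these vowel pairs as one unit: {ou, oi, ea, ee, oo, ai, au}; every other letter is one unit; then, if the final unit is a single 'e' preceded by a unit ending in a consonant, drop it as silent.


Word: "window" (6 letters)
Left-to-right scan:
  1. 'w' (letter)
  2. 'i' (letter)
  3. 'n' (letter)
  4. 'd' (letter)
  5. 'o' (letter)
  6. 'w' (letter)
Units from scan: 6
Sound units = 6 units


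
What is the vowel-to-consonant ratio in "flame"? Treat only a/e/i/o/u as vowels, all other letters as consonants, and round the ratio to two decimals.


Word: "flame"
Vowels (a,e,i,o,u): 2
Consonants: 3
Ratio = 2/3
= 0.67


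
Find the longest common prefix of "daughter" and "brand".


Word 1: "daughter"
Word 2: "brand"
Comparing from start:
  Pos 0: 'd' != 'b' (stop)
LCP = "" (length 0)


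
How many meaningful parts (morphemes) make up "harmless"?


Word: "harmless"
Morphemes: harm + -less
Each morpheme carries meaning
= 2 morphemes


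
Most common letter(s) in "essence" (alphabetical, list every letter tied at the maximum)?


Word: "essence"
Letter counts:
  'c': 1
  'e': 3
  'n': 1
  's': 2
Maximum count = 3
Most frequent = 'e' (3 times each)


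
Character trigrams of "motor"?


Word: "motor" (length 5)
Number of trigrams = 5 - 3 + 1 = 3
  Position 0: "mot"
  Position 1: "oto"
  Position 2: "tor"
Trigrams = "mot", "oto", "tor"


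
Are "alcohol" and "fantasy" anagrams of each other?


Word 1: "alcohol" → sorted: achlloo
Word 2: "fantasy" → sorted: aafnsty
Same letters? achlloo != aafnsty
Anagram = No


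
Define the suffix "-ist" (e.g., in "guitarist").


Suffix: -ist
Example: guitarist = guitar + -ist
Meaning = one who practices


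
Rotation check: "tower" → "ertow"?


Word: "tower", Candidate: "ertow"
Method: check if candidate is substring of word+word
"towertower" contains "ertow"? Yes
Is rotation = Yes


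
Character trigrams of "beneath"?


Word: "beneath" (length 7)
Number of trigrams = 7 - 3 + 1 = 5
  Position 0: "ben"
  Position 1: "ene"
  Position 2: "nea"
  Position 3: "eat"
  Position 4: "ath"
Trigrams = "ben", "ene", "nea", "eat", "ath"


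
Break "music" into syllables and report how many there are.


Word: "music"
Syllable breakdown: mu | sic
Counting: 2 parts
= 2 syllables


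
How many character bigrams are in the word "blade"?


Word: "blade" (length 5)
Number of 2-grams = length - 2 + 1 = 5 - 2 + 1
= 4


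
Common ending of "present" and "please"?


Word 1: "present"
Word 2: "please"
Comparing from end:
  Pos -1: 't' != 'e' (stop)
LCS = "" (length 0)


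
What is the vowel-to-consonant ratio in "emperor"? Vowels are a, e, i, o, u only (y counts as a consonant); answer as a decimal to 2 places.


Word: "emperor"
Vowels (a,e,i,o,u): 3
Consonants: 4
Ratio = 3/4
= 0.75


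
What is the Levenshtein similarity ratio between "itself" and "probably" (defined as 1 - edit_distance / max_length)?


Word 1: "itself" (length 6)
Word 2: "probably" (length 8)
One optimal edit sequence:
  1. insert 'p'  (+1)
  2. insert 'r'  (+1)
  3. substitute 'i' -> 'o'  (+1)
  4. substitute 't' -> 'b'  (+1)
  5. substitute 's' -> 'a'  (+1)
  6. substitute 'e' -> 'b'  (+1)
  7. keep 'l'
  8. substitute 'f' -> 'y'  (+1)
Edit distance = 7
Max length = max(6, 8) = 8
Similarity = 1 - 7/8
= 0.1250


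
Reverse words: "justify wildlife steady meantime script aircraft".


Original: "justify wildlife steady meantime script aircraft"
Words (1..n): justify | wildlife | steady | meantime | script | aircraft
Reversed (n..1): aircraft | script | meantime | steady | wildlife | justify
Result = "aircraft script meantime steady wildlife justify"


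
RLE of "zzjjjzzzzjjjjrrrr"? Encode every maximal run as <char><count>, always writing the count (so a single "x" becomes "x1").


String: "zzjjjzzzzjjjjrrrr"
Scanning for consecutive runs:
  'z' x 2
  'j' x 3
  'z' x 4
  'j' x 4
  'r' x 4
RLE = "z2j3z4j4r4"


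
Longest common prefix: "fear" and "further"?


Word 1: "fear"
Word 2: "further"
Comparing from start:
  Pos 0: 'f' == 'f'
  Pos 1: 'e' != 'u' (stop)
LCP = "f" (length 1)


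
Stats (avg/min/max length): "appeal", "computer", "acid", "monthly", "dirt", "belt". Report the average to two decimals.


Lengths: "appeal"=6, "computer"=8, "acid"=4, "monthly"=7, "dirt"=4, "belt"=4
Sum = 33, Count = 6
Average = 33/6 = 5.50
= avg=5.50, min=4, max=8


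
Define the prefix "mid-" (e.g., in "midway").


Prefix: mid-
As in: midway -> mid- + way
Meaning = middle


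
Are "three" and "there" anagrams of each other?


Word 1: "three" → sorted: eehrt
Word 2: "there" → sorted: eehrt
Same letters? eehrt == eehrt
Anagram = Yes


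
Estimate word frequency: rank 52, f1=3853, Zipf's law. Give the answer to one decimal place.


Zipf's law: f(r) = f(1) / r
f(1) = 3853
f(52) = 3853 / 52
= 74.1 occurrences


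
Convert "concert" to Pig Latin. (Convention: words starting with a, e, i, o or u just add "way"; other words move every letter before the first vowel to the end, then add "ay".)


Word: "concert"
Starts with consonant(s) → move to end, add 'ay'
Consonant cluster: "c"
Pig Latin = "oncertcay"


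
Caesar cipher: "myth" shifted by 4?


Word: "myth"
Shift: 4
Each letter → (letter + shift) mod 26:
  'm' (12) + 4 = 16 → 'q'
  'y' (24) + 4 = 2 → 'c'
  't' (19) + 4 = 23 → 'x'
  'h' (7) + 4 = 11 → 'l'
Result = "qcxl"


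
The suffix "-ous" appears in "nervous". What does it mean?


Suffix: -ous
Example: nervous (nerve + -ous, with a spelling change)
Meaning = having quality of


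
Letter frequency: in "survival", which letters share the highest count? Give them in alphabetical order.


Word: "survival"
Letter counts:
  'a': 1
  'i': 1
  'l': 1
  'r': 1
  's': 1
  'u': 1
  'v': 2
Maximum count = 2
Most frequent = 'v' (2 times each)


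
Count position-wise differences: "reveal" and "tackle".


Comparing character by character (same length = 6):
  Pos 0: 'r' vs 't' !=
  Pos 1: 'e' vs 'a' !=
  Pos 2: 'v' vs 'c' !=
  Pos 3: 'e' vs 'k' !=
  Pos 4: 'a' vs 'l' !=
  Pos 5: 'l' vs 'e' !=
Hamming distance = 6


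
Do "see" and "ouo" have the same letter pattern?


Pattern of "see": [0, 1, 1]
Pattern of "ouo": [0, 1, 0]
Patterns do not match
Same pattern = No


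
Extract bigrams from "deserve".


Word: "deserve" (length 7)
Number of bigrams = 7 - 2 + 1 = 6
  Position 0: "de"
  Position 1: "es"
  Position 2: "se"
  Position 3: "er"
  Position 4: "rv"
  Position 5: "ve"
Bigrams = "de", "es", "se", "er", "rv", "ve"


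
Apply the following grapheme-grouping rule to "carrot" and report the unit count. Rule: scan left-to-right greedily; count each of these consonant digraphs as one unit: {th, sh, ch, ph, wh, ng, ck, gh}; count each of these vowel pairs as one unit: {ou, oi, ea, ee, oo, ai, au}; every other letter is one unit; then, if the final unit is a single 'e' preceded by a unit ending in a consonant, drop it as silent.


Word: "carrot" (6 letters)
Left-to-right scan:
  [1] 'c' (letter)
  [2] 'a' (letter)
  [3] 'r' (letter)
  [4] 'r' (letter)
  [5] 'o' (letter)
  [6] 't' (letter)
Units from scan: 6
Sound units = 6 units


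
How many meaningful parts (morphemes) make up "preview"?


Word: "preview"
Morphemes: pre- + view
Each morpheme carries meaning
= 2 morphemes


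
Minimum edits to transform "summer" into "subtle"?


Word 1: "summer" (length 6)
Word 2: "subtle" (length 6)
One optimal edit sequence (insert/delete/substitute each cost 1):
  1. keep 's'
  2. keep 'u'
  3. substitute 'm' -> 'b'  (+1)
  4. substitute 'm' -> 't'  (+1)
  5. substitute 'e' -> 'l'  (+1)
  6. substitute 'r' -> 'e'  (+1)
Total edit operations: 4
Edit distance = 4


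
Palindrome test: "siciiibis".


Word: "siciiibis"
Reversed: "sibiiicis"
Forward == Backward? siciiibis != sibiiicis
Palindrome = No


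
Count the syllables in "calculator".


Word: "calculator"
Syllable breakdown: cal-cu-la-tor
Counting: 4 parts
= 4 syllables


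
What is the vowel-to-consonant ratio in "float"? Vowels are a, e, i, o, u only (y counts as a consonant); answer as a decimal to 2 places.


Word: "float"
Vowels (a,e,i,o,u): 2
Consonants: 3
Ratio = 2/3
= 0.67


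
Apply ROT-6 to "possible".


Word: "possible"
Shift: 6
Each letter → (letter + shift) mod 26:
  'p' (15) + 6 = 21 → 'v'
  'o' (14) + 6 = 20 → 'u'
  's' (18) + 6 = 24 → 'y'
  's' (18) + 6 = 24 → 'y'
  'i' (8) + 6 = 14 → 'o'
  'b' (1) + 6 = 7 → 'h'
  'l' (11) + 6 = 17 → 'r'
  'e' (4) + 6 = 10 → 'k'
Result = "vuyyohrk"


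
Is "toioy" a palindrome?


Word: "toioy"
Reversed: "yoiot"
Forward == Backward? toioy != yoiot
Palindrome = No


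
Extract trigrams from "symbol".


Word: "symbol" (length 6)
Number of trigrams = 6 - 3 + 1 = 4
  Position 0: "sym"
  Position 1: "ymb"
  Position 2: "mbo"
  Position 3: "bol"
Trigrams = "sym", "ymb", "mbo", "bol"


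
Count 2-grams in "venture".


Word: "venture" (length 7)
Number of 2-grams = length - 2 + 1 = 7 - 2 + 1
= 6


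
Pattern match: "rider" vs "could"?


Pattern of "rider": [0, 1, 2, 3, 0]
Pattern of "could": [0, 1, 2, 3, 4]
Patterns do not match
Same pattern = No


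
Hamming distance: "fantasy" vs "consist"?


Comparing character by character (same length = 7):
  Pos 0: 'f' vs 'c' !=
  Pos 1: 'a' vs 'o' !=
  Pos 2: 'n' vs 'n' =
  Pos 3: 't' vs 's' !=
  Pos 4: 'a' vs 'i' !=
  Pos 5: 's' vs 's' =
  Pos 6: 'y' vs 't' !=
Hamming distance = 5


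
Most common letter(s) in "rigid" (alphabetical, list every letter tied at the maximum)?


Word: "rigid"
Letter counts:
  'd': 1
  'g': 1
  'i': 2
  'r': 1
Maximum count = 2
Most frequent = 'i' (2 times each)


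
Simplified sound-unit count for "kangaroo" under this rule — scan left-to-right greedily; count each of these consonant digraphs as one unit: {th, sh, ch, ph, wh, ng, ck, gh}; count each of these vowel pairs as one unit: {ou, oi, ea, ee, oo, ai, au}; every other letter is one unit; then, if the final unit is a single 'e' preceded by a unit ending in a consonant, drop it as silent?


Word: "kangaroo" (8 letters)
Left-to-right scan:
  [1] 'k' (letter)
  [2] 'a' (letter)
  [3] 'ng' (digraph)
  [4] 'a' (letter)
  [5] 'r' (letter)
  [6] 'oo' (vowel-pair)
Units from scan: 6
Sound units = 6 units


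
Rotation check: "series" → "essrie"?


Word: "series", Candidate: "essrie"
Method: check if candidate is substring of word+word
"seriesseries" contains "essrie"? No
Is rotation = No


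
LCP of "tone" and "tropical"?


Word 1: "tone"
Word 2: "tropical"
Comparing from start:
  Pos 0: 't' == 't'
  Pos 1: 'o' != 'r' (stop)
LCP = "t" (length 1)


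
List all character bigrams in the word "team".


Word: "team" (length 4)
Number of bigrams = 4 - 2 + 1 = 3
  Position 0: "te"
  Position 1: "ea"
  Position 2: "am"
Bigrams = "te", "ea", "am"


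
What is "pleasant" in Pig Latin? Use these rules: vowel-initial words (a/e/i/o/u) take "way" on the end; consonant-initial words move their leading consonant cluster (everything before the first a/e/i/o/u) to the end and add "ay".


Word: "pleasant"
Starts with consonant(s) → move to end, add 'ay'
Consonant cluster: "pl"
Pig Latin = "easantplay"


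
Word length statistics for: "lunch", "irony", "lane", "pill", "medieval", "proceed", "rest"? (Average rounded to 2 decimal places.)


Lengths: "lunch"=5, "irony"=5, "lane"=4, "pill"=4, "medieval"=8, "proceed"=7, "rest"=4
Sum = 37, Count = 7
Average = 37/7 = 5.29
= avg=5.29, min=4, max=8


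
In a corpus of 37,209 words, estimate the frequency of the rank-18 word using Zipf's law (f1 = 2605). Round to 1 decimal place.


Zipf's law: f(r) = f(1) / r
f(1) = 2605
f(18) = 2605 / 18
= 144.7 occurrences


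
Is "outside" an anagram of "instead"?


Word 1: "instead" → sorted: adeinst
Word 2: "outside" → sorted: deiostu
Same letters? adeinst != deiostu
Anagram = No


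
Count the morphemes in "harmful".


Word: "harmful"
Morphemes: harm + -ful
Each morpheme carries meaning
= 2 morphemes


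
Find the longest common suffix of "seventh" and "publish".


Word 1: "seventh"
Word 2: "publish"
Comparing from end:
  Pos -1: 'h' == 'h'
  Pos -2: 't' != 's' (stop)
LCS = "h" (length 1)


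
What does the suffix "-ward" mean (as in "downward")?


Suffix: -ward
As in: downward -> down + -ward
Meaning = in the direction of


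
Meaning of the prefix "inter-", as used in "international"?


Prefix: inter-
As in: international -> inter- + national
Meaning = between


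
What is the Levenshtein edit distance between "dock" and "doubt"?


Word 1: "dock" (length 4)
Word 2: "doubt" (length 5)
One optimal edit sequence (insert/delete/substitute each cost 1):
  1. keep 'd'
  2. keep 'o'
  3. insert 'u'  (+1)
  4. substitute 'c' -> 'b'  (+1)
  5. substitute 'k' -> 't'  (+1)
Total edit operations: 3
Edit distance = 3


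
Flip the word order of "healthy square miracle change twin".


Original: "healthy square miracle change twin"
Words (1..n): healthy | square | miracle | change | twin
Reversed (n..1): twin | change | miracle | square | healthy
Result = "twin change miracle square healthy"


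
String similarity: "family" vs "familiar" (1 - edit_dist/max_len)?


Word 1: "family" (length 6)
Word 2: "familiar" (length 8)
One optimal edit sequence:
  1. keep 'f'
  2. keep 'a'
  3. keep 'm'
  4. keep 'i'
  5. keep 'l'
  6. insert 'i'  (+1)
  7. insert 'a'  (+1)
  8. substitute 'y' -> 'r'  (+1)
Edit distance = 3
Max length = max(6, 8) = 8
Similarity = 1 - 3/8
= 0.6250


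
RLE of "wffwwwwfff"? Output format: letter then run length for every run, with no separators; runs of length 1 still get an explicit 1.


String: "wffwwwwfff"
Scanning for consecutive runs:
  'w' x 1
  'f' x 2
  'w' x 4
  'f' x 3
RLE = "w1f2w4f3"


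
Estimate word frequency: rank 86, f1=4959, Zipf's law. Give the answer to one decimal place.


Zipf's law: f(r) = f(1) / r
f(1) = 4959
f(86) = 4959 / 86
= 57.7 occurrences


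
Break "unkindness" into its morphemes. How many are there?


Word: "unkindness"
Morphemes: un- / kind / -ness
Each morpheme carries meaning
= 3 morphemes


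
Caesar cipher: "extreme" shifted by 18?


Word: "extreme"
Shift: 18
Each letter → (letter + shift) mod 26:
  'e' (4) + 18 = 22 → 'w'
  'x' (23) + 18 = 15 → 'p'
  't' (19) + 18 = 11 → 'l'
  'r' (17) + 18 = 9 → 'j'
  'e' (4) + 18 = 22 → 'w'
  'm' (12) + 18 = 4 → 'e'
  'e' (4) + 18 = 22 → 'w'
Result = "wpljwew"


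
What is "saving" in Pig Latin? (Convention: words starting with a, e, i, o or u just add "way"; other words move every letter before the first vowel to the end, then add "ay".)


Word: "saving"
Starts with consonant(s) → move to end, add 'ay'
Consonant cluster: "s"
Pig Latin = "avingsay"


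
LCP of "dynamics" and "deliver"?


Word 1: "dynamics"
Word 2: "deliver"
Comparing from start:
  Pos 0: 'd' == 'd'
  Pos 1: 'y' != 'e' (stop)
LCP = "d" (length 1)


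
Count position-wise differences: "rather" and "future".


Comparing character by character (same length = 6):
  Pos 0: 'r' vs 'f' !=
  Pos 1: 'a' vs 'u' !=
  Pos 2: 't' vs 't' =
  Pos 3: 'h' vs 'u' !=
  Pos 4: 'e' vs 'r' !=
  Pos 5: 'r' vs 'e' !=
Hamming distance = 5


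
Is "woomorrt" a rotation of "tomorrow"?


Word: "tomorrow", Candidate: "woomorrt"
Method: check if candidate is substring of word+word
"tomorrowtomorrow" contains "woomorrt"? No
Is rotation = No


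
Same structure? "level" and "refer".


Pattern of "level": [0, 1, 2, 1, 0]
Pattern of "refer": [0, 1, 2, 1, 0]
Patterns match
Same pattern = Yes


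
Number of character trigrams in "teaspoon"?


Word: "teaspoon" (length 8)
Number of 3-grams = length - 3 + 1 = 8 - 3 + 1
= 6


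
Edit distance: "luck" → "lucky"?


Word 1: "luck" (length 4)
Word 2: "lucky" (length 5)
One optimal edit sequence (insert/delete/substitute each cost 1):
  1. keep 'l'
  2. keep 'u'
  3. keep 'c'
  4. keep 'k'
  5. insert 'y'  (+1)
Total edit operations: 1
Edit distance = 1


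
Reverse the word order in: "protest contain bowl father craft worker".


Original: "protest contain bowl father craft worker"
Words (1..n): protest | contain | bowl | father | craft | worker
Reversed (n..1): worker | craft | father | bowl | contain | protest
Result = "worker craft father bowl contain protest"


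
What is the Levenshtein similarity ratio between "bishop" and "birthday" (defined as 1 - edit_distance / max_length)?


Word 1: "bishop" (length 6)
Word 2: "birthday" (length 8)
One optimal edit sequence:
  1. keep 'b'
  2. keep 'i'
  3. insert 'r'  (+1)
  4. substitute 's' -> 't'  (+1)
  5. keep 'h'
  6. insert 'd'  (+1)
  7. substitute 'o' -> 'a'  (+1)
  8. substitute 'p' -> 'y'  (+1)
Edit distance = 5
Max length = max(6, 8) = 8
Similarity = 1 - 5/8
= 0.3750


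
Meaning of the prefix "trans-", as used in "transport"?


Prefix: trans-
As in: transport -> trans- + port
Meaning = across


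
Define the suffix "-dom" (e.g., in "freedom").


Suffix: -dom
As in: freedom -> free + -dom
Meaning = state / realm


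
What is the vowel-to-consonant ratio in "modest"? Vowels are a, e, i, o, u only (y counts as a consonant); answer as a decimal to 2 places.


Word: "modest"
Vowels (a,e,i,o,u): 2
Consonants: 4
Ratio = 2/4
= 0.50


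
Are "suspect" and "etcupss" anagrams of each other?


Word 1: "suspect" → sorted: cepsstu
Word 2: "etcupss" → sorted: cepsstu
Same letters? cepsstu == cepsstu
Anagram = Yes


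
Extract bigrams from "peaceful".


Word: "peaceful" (length 8)
Number of bigrams = 8 - 2 + 1 = 7
  Position 0: "pe"
  Position 1: "ea"
  Position 2: "ac"
  Position 3: "ce"
  Position 4: "ef"
  Position 5: "fu"
  Position 6: "ul"
Bigrams = "pe", "ea", "ac", "ce", "ef", "fu", "ul"


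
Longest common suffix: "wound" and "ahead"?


Word 1: "wound"
Word 2: "ahead"
Comparing from end:
  Pos -1: 'd' == 'd'
  Pos -2: 'n' != 'a' (stop)
LCS = "d" (length 1)


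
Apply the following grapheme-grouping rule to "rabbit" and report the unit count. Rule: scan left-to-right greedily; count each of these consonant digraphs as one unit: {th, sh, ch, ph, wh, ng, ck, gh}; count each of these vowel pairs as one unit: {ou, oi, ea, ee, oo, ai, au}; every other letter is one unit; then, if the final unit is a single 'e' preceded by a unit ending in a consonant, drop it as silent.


Word: "rabbit" (6 letters)
Left-to-right scan:
  1. 'r' (letter)
  2. 'a' (letter)
  3. 'b' (letter)
  4. 'b' (letter)
  5. 'i' (letter)
  6. 't' (letter)
Units from scan: 6
Sound units = 6 units


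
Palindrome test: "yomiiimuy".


Word: "yomiiimuy"
Reversed: "yumiiimoy"
Forward == Backward? yomiiimuy != yumiiimoy
Palindrome = No


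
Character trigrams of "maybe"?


Word: "maybe" (length 5)
Number of trigrams = 5 - 3 + 1 = 3
  Position 0: "may"
  Position 1: "ayb"
  Position 2: "ybe"
Trigrams = "may", "ayb", "ybe"


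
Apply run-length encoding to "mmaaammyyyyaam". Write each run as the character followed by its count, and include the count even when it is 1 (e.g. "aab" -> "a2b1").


String: "mmaaammyyyyaam"
Scanning for consecutive runs:
  'm' x 2
  'a' x 3
  'm' x 2
  'y' x 4
  'a' x 2
  'm' x 1
RLE = "m2a3m2y4a2m1"


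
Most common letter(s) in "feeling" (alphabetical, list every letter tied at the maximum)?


Word: "feeling"
Letter counts:
  'e': 2
  'f': 1
  'g': 1
  'i': 1
  'l': 1
  'n': 1
Maximum count = 2
Most frequent = 'e' (2 times each)


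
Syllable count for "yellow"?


Word: "yellow"
Syllable breakdown: yel / low
Counting: 2 parts
= 2 syllables


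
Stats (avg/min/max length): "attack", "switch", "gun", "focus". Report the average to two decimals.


Lengths: "attack"=6, "switch"=6, "gun"=3, "focus"=5
Sum = 20, Count = 4
Average = 20/4 = 5.00
= avg=5.00, min=3, max=6


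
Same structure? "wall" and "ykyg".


Pattern of "wall": [0, 1, 2, 2]
Pattern of "ykyg": [0, 1, 0, 2]
Patterns do not match
Same pattern = No


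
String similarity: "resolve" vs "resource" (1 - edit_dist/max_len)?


Word 1: "resolve" (length 7)
Word 2: "resource" (length 8)
One optimal edit sequence:
  1. keep 'r'
  2. keep 'e'
  3. keep 's'
  4. keep 'o'
  5. insert 'u'  (+1)
  6. substitute 'l' -> 'r'  (+1)
  7. substitute 'v' -> 'c'  (+1)
  8. keep 'e'
Edit distance = 3
Max length = max(7, 8) = 8
Similarity = 1 - 3/8
= 0.6250


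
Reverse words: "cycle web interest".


Original: "cycle web interest"
Words (1..n): cycle | web | interest
Reversed (n..1): interest | web | cycle
Result = "interest web cycle"


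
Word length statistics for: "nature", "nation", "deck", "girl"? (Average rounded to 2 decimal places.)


Lengths: "nature"=6, "nation"=6, "deck"=4, "girl"=4
Sum = 20, Count = 4
Average = 20/4 = 5.00
= avg=5.00, min=4, max=6


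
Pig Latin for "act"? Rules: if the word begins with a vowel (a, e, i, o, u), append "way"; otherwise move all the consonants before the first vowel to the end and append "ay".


Word: "act"
Starts with vowel → add 'way'
Pig Latin = "actway"


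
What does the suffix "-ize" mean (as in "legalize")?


Suffix: -ize
Example: legalize = legal + -ize
Meaning = to make


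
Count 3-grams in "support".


Word: "support" (length 7)
Number of 3-grams = length - 3 + 1 = 7 - 3 + 1
= 5


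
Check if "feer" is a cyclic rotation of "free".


Word: "free", Candidate: "feer"
Method: check if candidate is substring of word+word
"freefree" contains "feer"? No
Is rotation = No


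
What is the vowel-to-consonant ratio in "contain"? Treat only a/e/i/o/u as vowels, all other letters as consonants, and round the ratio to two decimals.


Word: "contain"
Vowels (a,e,i,o,u): 3
Consonants: 4
Ratio = 3/4
= 0.75


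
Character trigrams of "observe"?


Word: "observe" (length 7)
Number of trigrams = 7 - 3 + 1 = 5
  Position 0: "obs"
  Position 1: "bse"
  Position 2: "ser"
  Position 3: "erv"
  Position 4: "rve"
Trigrams = "obs", "bse", "ser", "erv", "rve"


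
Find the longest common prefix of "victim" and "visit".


Word 1: "victim"
Word 2: "visit"
Comparing from start:
  Pos 0: 'v' == 'v'
  Pos 1: 'i' == 'i'
  Pos 2: 'c' != 's' (stop)
LCP = "vi" (length 2)


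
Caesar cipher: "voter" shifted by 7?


Word: "voter"
Shift: 7
Each letter → (letter + shift) mod 26:
  'v' (21) + 7 = 2 → 'c'
  'o' (14) + 7 = 21 → 'v'
  't' (19) + 7 = 0 → 'a'
  'e' (4) + 7 = 11 → 'l'
  'r' (17) + 7 = 24 → 'y'
Result = "cvaly"


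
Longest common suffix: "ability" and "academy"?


Word 1: "ability"
Word 2: "academy"
Comparing from end:
  Pos -1: 'y' == 'y'
  Pos -2: 't' != 'm' (stop)
LCS = "y" (length 1)


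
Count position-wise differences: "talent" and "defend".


Comparing character by character (same length = 6):
  Pos 0: 't' vs 'd' !=
  Pos 1: 'a' vs 'e' !=
  Pos 2: 'l' vs 'f' !=
  Pos 3: 'e' vs 'e' =
  Pos 4: 'n' vs 'n' =
  Pos 5: 't' vs 'd' !=
Hamming distance = 4


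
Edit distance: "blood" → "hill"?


Word 1: "blood" (length 5)
Word 2: "hill" (length 4)
One optimal edit sequence (insert/delete/substitute each cost 1):
  1. delete 'b'  (+1)
  2. substitute 'l' -> 'h'  (+1)
  3. substitute 'o' -> 'i'  (+1)
  4. substitute 'o' -> 'l'  (+1)
  5. substitute 'd' -> 'l'  (+1)
Total edit operations: 5
Edit distance = 5


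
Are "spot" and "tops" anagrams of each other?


Word 1: "spot" → sorted: opst
Word 2: "tops" → sorted: opst
Same letters? opst == opst
Anagram = Yes


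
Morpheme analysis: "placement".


Word: "placement"
Morphemes: place + -ment
Each morpheme carries meaning
= 2 morphemes


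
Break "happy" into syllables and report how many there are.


Word: "happy"
Syllable breakdown: hap-py
Counting: 2 parts
= 2 syllables


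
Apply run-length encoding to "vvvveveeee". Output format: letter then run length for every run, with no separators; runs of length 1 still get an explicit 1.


String: "vvvveveeee"
Scanning for consecutive runs:
  'v' x 4
  'e' x 1
  'v' x 1
  'e' x 4
RLE = "v4e1v1e4"


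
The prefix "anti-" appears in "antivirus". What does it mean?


Prefix: anti-
Example: antivirus (anti- + virus)
Meaning = against


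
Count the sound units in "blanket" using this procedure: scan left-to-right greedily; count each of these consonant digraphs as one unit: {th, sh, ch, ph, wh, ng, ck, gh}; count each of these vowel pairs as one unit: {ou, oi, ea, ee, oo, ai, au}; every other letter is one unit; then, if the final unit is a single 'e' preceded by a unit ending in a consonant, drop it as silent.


Word: "blanket" (7 letters)
Left-to-right scan:
  1. 'b' (letter)
  2. 'l' (letter)
  3. 'a' (letter)
  4. 'n' (letter)
  5. 'k' (letter)
  6. 'e' (letter)
  7. 't' (letter)
Units from scan: 7
Sound units = 7 units


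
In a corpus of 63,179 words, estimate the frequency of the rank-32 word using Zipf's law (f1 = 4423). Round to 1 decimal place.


Zipf's law: f(r) = f(1) / r
f(1) = 4423
f(32) = 4423 / 32
= 138.2 occurrences
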